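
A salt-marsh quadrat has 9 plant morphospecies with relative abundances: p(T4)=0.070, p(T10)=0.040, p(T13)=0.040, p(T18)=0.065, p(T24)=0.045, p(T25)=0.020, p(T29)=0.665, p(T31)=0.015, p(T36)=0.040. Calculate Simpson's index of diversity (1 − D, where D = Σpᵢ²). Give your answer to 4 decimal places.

D = 0.07² + 0.04² + 0.04² + 0.065² + 0.045² + 0.02² + 0.665² + 0.015² + 0.04² = 0.004900 + 0.001600 + 0.001600 + 0.004225 + 0.002025 + 0.000400 + 0.442225 + 0.000225 + 0.001600 = 0.458800 (working shown to 6 dp, full precision carried).
So 1 − D = 0.541200, i.e. 0.5412 to 4 decimal places.

0.5412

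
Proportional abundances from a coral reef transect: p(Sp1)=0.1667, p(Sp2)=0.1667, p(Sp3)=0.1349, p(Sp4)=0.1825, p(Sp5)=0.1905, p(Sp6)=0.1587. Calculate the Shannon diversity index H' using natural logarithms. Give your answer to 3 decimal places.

Each pᵢ ln pᵢ term (working shown to 5 dp, full precision carried): 0.1667×(-1.79156)=-0.29865, 0.1667×(-1.79156)=-0.29865, 0.1349×(-2.00322)=-0.27023, 0.1825×(-1.70101)=-0.31043, 0.1905×(-1.65810)=-0.31587, 0.1587×(-1.84074)=-0.29213.
Sum = -1.78597, so H' = 1.786.

1.786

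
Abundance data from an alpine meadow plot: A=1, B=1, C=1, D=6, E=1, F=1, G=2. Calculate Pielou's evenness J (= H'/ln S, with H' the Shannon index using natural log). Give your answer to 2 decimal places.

Total N = 1+1+1+6+1+1+2 = 13, so the proportions are 0.0769, 0.0769, 0.0769, 0.4615, 0.0769, 0.0769, 0.1538 (working shown to 4 dp, full precision carried).
H' = −Σ pᵢ ln pᵢ = −((-0.1973) + (-0.1973) + (-0.1973) + (-0.3569) + (-0.1973) + (-0.1973) + (-0.2880)) = 1.6313.
With S = 7 species, ln S = 1.9459, so J = 1.6313/1.9459 = 0.8383, i.e. 0.84 to 2 decimal places.

0.84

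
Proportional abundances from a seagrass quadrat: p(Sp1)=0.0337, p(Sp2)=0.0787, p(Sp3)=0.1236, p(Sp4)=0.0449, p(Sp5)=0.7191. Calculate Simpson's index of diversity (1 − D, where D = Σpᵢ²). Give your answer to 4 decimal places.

D = 0.0337² + 0.0787² + 0.1236² + 0.0449² + 0.7191² = 0.001136 + 0.006194 + 0.015277 + 0.002016 + 0.517105 = 0.541727 (working shown to 6 dp, full precision carried).
So 1 − D = 0.458273, i.e. 0.4583 to 4 decimal places.

0.4583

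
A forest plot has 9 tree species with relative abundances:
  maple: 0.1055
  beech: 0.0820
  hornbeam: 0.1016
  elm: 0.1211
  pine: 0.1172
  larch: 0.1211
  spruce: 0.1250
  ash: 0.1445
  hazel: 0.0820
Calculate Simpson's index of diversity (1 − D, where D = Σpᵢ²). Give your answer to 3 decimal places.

0.886

D = 0.1055² + 0.082² + 0.1016² + 0.1211² + 0.1172² + 0.1211² + 0.125² + 0.1445² + 0.082² = 0.01113 + 0.00672 + 0.01032 + 0.01467 + 0.01374 + 0.01467 + 0.01562 + 0.02088 + 0.00672 = 0.11447 (working shown to 5 dp, full precision carried).
So 1 − D = 0.88553, i.e. 0.886 to 3 decimal places.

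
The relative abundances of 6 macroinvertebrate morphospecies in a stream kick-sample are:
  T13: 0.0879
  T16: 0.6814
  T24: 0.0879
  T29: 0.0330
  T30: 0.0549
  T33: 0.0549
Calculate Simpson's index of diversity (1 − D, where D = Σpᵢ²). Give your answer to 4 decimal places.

0.5131

D = 0.0879² + 0.6814² + 0.0879² + 0.033² + 0.0549² + 0.0549² = 0.007726 + 0.464306 + 0.007726 + 0.001089 + 0.003014 + 0.003014 = 0.486876 (working shown to 6 dp, full precision carried).
So 1 − D = 0.513124, i.e. 0.5131 to 4 decimal places.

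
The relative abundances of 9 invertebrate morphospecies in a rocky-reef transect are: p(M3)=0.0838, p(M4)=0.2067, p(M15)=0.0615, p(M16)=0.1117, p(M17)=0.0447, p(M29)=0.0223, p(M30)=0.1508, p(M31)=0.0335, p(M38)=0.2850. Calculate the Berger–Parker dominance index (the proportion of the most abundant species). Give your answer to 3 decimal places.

0.285

The largest proportion is 0.285, i.e. d = 0.285 to 3 decimal places.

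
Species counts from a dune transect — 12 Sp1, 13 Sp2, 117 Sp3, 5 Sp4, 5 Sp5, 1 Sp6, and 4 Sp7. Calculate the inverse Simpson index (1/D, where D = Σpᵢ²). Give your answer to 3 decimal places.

Total N = 12+13+117+5+5+1+4 = 157, so the proportions are 0.076433, 0.082803, 0.745223, 0.031847, 0.031847, 0.006369, 0.025478 (working shown to 6 dp, full precision carried).
D = 0.076433² + 0.082803² + 0.745223² + 0.031847² + 0.031847² + 0.006369² + 0.025478² = 0.005842 + 0.006856 + 0.555357 + 0.001014 + 0.001014 + 0.000041 + 0.000649 = 0.570774.
So 1/D = 1.75201, i.e. 1.752 to 3 decimal places.

1.752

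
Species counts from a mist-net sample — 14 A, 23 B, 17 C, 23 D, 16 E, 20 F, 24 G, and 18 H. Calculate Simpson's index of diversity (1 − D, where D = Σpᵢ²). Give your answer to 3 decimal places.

Total N = 14+23+17+23+16+20+24+18 = 155, so the proportions are 0.09032, 0.14839, 0.10968, 0.14839, 0.10323, 0.12903, 0.15484, 0.11613 (working shown to 5 dp, full precision carried).
D = 0.09032² + 0.14839² + 0.10968² + 0.14839² + 0.10323² + 0.12903² + 0.15484² + 0.11613² = 0.00816 + 0.02202 + 0.01203 + 0.02202 + 0.01066 + 0.01665 + 0.02398 + 0.01349 = 0.12899.
So 1 − D = 0.87101, i.e. 0.871 to 3 decimal places.

0.871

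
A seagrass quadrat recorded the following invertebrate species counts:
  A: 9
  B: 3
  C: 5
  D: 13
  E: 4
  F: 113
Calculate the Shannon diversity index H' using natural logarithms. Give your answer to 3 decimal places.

0.880

Total N = 9+3+5+13+4+113 = 147, so the proportions are 0.06122, 0.02041, 0.03401, 0.08844, 0.02721, 0.76871 (working shown to 5 dp, full precision carried).
Each pᵢ ln pᵢ term: 0.06122×(-2.79321)=-0.17101, 0.02041×(-3.89182)=-0.07942, 0.03401×(-3.38099)=-0.11500, 0.08844×(-2.42548)=-0.21450, 0.02721×(-3.60414)=-0.09807, 0.76871×(-0.26304)=-0.20220.
Sum = -0.88021, so H' = 0.880.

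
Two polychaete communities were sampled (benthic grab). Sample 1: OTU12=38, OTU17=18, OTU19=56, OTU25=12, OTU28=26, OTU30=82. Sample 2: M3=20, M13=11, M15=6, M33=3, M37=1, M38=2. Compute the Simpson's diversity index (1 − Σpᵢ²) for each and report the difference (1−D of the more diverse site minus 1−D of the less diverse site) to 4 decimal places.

Sample 1: N=232, proportions 0.1637931, 0.0775862, 0.2413793, 0.0517241, 0.112069, 0.3534483, giving 1−D = 0.7687277 (working shown to 7 dp, full precision carried).
Sample 2: N=43, proportions 0.4651163, 0.255814, 0.1395349, 0.0697674, 0.0232558, 0.0465116, giving 1−D = 0.6911844.
Difference = |0.7687277 − 0.6911844| = 0.0775433, i.e. 0.0775 to 4 decimal places.

0.0775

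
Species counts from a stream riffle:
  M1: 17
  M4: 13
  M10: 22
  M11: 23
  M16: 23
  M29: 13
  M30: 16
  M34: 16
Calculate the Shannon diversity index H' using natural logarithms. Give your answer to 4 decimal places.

Total N = 17+13+22+23+23+13+16+16 = 143, so the proportions are 0.118881, 0.090909, 0.153846, 0.160839, 0.160839, 0.090909, 0.111888, 0.111888 (working shown to 6 dp, full precision carried).
Each pᵢ ln pᵢ term: 0.118881×(-2.129631)=-0.253173, 0.090909×(-2.397895)=-0.217990, 0.153846×(-1.871802)=-0.287970, 0.160839×(-1.827350)=-0.293910, 0.160839×(-1.827350)=-0.293910, 0.090909×(-2.397895)=-0.217990, 0.111888×(-2.190256)=-0.245064, 0.111888×(-2.190256)=-0.245064.
Sum = -2.055070, so H' = 2.0551.

2.0551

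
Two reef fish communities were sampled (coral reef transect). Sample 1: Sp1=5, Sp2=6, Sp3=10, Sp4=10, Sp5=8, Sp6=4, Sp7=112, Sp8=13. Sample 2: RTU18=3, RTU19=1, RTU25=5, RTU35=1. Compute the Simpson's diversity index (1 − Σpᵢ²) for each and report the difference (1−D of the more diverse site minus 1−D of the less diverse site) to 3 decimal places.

Sample 1: N=168, proportions 0.02976, 0.03571, 0.05952, 0.05952, 0.04762, 0.02381, 0.66667, 0.07738, giving 1−D = 0.53749 (working shown to 5 dp, full precision carried).
Sample 2: N=10, proportions 0.3, 0.1, 0.5, 0.1, giving 1−D = 0.64000.
Difference = |0.53749 − 0.64000| = 0.10251, i.e. 0.103 to 3 decimal places.

0.103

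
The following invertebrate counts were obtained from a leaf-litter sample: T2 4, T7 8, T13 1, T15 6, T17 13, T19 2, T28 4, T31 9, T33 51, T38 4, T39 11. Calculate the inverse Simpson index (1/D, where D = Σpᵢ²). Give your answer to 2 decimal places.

4.09

Total N = 4+8+1+6+13+2+4+9+51+4+11 = 113, so the proportions are 0.035398, 0.070796, 0.00885, 0.053097, 0.115044, 0.017699, 0.035398, 0.079646, 0.451327, 0.035398, 0.097345 (working shown to 6 dp, full precision carried).
D = 0.035398² + 0.070796² + 0.00885² + 0.053097² + 0.115044² + 0.017699² + 0.035398² + 0.079646² + 0.451327² + 0.035398² + 0.097345² = 0.001253 + 0.005012 + 0.000078 + 0.002819 + 0.013235 + 0.000313 + 0.001253 + 0.006343 + 0.203696 + 0.001253 + 0.009476 = 0.244733.
So 1/D = 4.0861, i.e. 4.09 to 2 decimal places.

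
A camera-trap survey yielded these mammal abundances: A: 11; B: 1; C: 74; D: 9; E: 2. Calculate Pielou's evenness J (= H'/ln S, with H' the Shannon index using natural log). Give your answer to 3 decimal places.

0.498

Total N = 11+1+74+9+2 = 97, so the proportions are 0.1134, 0.01031, 0.76289, 0.09278, 0.02062 (working shown to 5 dp, full precision carried).
H' = −Σ pᵢ ln pᵢ = −((-0.24686) + (-0.04716) + (-0.20647) + (-0.22059) + (-0.08003)) = 0.80111.
With S = 5 species, ln S = 1.60944, so J = 0.80111/1.60944 = 0.49776, i.e. 0.498 to 3 decimal places.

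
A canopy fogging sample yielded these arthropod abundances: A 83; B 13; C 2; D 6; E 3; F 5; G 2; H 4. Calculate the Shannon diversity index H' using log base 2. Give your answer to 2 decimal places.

Total N = 83+13+2+6+3+5+2+4 = 118, so the proportions are 0.7034, 0.1102, 0.0169, 0.0508, 0.0254, 0.0424, 0.0169, 0.0339 (working shown to 4 dp, full precision carried).
Each pᵢ log₂ pᵢ term: 0.7034×(-0.5076)=-0.3570, 0.1102×(-3.1822)=-0.3506, 0.0169×(-5.8826)=-0.0997, 0.0508×(-4.2977)=-0.2185, 0.0254×(-5.2977)=-0.1347, 0.0424×(-4.5607)=-0.1933, 0.0169×(-5.8826)=-0.0997, 0.0339×(-4.8826)=-0.1655.
Sum = -1.6190, so H' = 1.62.

1.62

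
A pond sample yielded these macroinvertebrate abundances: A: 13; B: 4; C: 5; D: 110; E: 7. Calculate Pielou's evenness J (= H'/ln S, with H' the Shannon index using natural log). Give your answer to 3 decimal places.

0.484

Total N = 13+4+5+110+7 = 139, so the proportions are 0.09353, 0.02878, 0.03597, 0.79137, 0.05036 (working shown to 5 dp, full precision carried).
H' = −Σ pᵢ ln pᵢ = −((-0.22161) + (-0.10211) + (-0.11961) + (-0.18517) + (-0.15050)) = 0.77900.
With S = 5 species, ln S = 1.60944, so J = 0.77900/1.60944 = 0.48402, i.e. 0.484 to 3 decimal places.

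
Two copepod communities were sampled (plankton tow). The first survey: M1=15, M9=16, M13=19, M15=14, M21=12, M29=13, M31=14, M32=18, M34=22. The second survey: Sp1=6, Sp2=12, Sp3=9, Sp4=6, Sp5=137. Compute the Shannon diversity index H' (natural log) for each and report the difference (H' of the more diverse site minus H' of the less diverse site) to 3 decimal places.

The first survey: N=143, proportions 0.1049, 0.11189, 0.13287, 0.0979, 0.08392, 0.09091, 0.0979, 0.12587, 0.15385, giving H' = 2.17954 (working shown to 5 dp, full precision carried).
The second survey: N=170, proportions 0.03529, 0.07059, 0.05294, 0.03529, 0.80588, giving H' = 0.75267.
Difference = |2.17954 − 0.75267| = 1.42687, i.e. 1.427 to 3 decimal places.

1.427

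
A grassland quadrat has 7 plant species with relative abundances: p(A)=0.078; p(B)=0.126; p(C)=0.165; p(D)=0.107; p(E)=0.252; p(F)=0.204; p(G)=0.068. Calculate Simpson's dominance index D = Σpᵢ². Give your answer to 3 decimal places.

0.170

D = 0.078² + 0.126² + 0.165² + 0.107² + 0.252² + 0.204² + 0.068² = 0.00608 + 0.01588 + 0.02723 + 0.01145 + 0.06350 + 0.04162 + 0.00462 = 0.17038 (working shown to 5 dp, full precision carried).
To 3 decimal places, D = 0.170.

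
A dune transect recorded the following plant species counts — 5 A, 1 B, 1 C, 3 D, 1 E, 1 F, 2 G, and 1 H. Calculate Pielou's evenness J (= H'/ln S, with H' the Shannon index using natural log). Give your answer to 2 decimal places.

0.89

Total N = 5+1+1+3+1+1+2+1 = 15, so the proportions are 0.3333, 0.0667, 0.0667, 0.2, 0.0667, 0.0667, 0.1333, 0.0667 (working shown to 4 dp, full precision carried).
H' = −Σ pᵢ ln pᵢ = −((-0.3662) + (-0.1805) + (-0.1805) + (-0.3219) + (-0.1805) + (-0.1805) + (-0.2687) + (-0.1805)) = 1.8594.
With S = 8 species, ln S = 2.0794, so J = 1.8594/2.0794 = 0.8942, i.e. 0.89 to 2 decimal places.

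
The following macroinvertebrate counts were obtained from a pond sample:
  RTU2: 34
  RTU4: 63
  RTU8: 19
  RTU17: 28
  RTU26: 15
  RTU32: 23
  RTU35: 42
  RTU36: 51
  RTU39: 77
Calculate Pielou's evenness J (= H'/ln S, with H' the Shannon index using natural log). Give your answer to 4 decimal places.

0.9427

Total N = 34+63+19+28+15+23+42+51+77 = 352, so the proportions are 0.096591, 0.178977, 0.053977, 0.079545, 0.042614, 0.065341, 0.119318, 0.144886, 0.21875 (working shown to 6 dp, full precision carried).
H' = −Σ pᵢ ln pᵢ = −((-0.225759) + (-0.307930) + (-0.157570) + (-0.201363) + (-0.134471) + (-0.178259) + (-0.253666) + (-0.279892) + (-0.332462)) = 2.071372.
With S = 9 species, ln S = 2.197225, so J = 2.071372/2.197225 = 0.942722, i.e. 0.9427 to 4 decimal places.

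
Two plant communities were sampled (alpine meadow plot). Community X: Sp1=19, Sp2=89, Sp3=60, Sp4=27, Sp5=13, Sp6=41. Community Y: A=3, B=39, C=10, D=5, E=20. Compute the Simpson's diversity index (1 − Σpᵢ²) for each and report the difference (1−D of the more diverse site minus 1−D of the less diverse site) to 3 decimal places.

0.113

Community X: N=249, proportions 0.07631, 0.35743, 0.24096, 0.10843, 0.05221, 0.16466, giving 1−D = 0.76676 (working shown to 5 dp, full precision carried).
Community Y: N=77, proportions 0.03896, 0.50649, 0.12987, 0.06494, 0.25974, giving 1−D = 0.65340.
Difference = |0.76676 − 0.65340| = 0.11336, i.e. 0.113 to 3 decimal places.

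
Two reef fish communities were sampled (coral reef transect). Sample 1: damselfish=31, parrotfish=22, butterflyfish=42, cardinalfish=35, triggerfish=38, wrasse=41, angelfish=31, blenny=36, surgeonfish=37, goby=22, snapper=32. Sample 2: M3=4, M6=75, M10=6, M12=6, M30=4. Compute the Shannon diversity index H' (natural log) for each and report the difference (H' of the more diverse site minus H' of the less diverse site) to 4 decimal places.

1.5763

Sample 1: N=367, proportions 0.084469, 0.059946, 0.114441, 0.095368, 0.103542, 0.111717, 0.084469, 0.098093, 0.100817, 0.059946, 0.087193, giving H' = 2.378574 (working shown to 6 dp, full precision carried).
Sample 2: N=95, proportions 0.042105, 0.789474, 0.063158, 0.063158, 0.042105, giving H' = 0.802266.
Difference = |2.378574 − 0.802266| = 1.576308, i.e. 1.5763 to 4 decimal places.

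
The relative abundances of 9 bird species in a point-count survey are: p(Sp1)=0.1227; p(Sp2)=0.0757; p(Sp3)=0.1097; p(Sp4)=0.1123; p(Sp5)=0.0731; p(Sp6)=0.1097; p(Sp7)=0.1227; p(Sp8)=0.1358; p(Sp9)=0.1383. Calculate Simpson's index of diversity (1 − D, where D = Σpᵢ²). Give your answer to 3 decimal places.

D = 0.1227² + 0.0757² + 0.1097² + 0.1123² + 0.0731² + 0.1097² + 0.1227² + 0.1358² + 0.1383² = 0.01506 + 0.00573 + 0.01203 + 0.01261 + 0.00534 + 0.01203 + 0.01506 + 0.01844 + 0.01913 = 0.11543 (working shown to 5 dp, full precision carried).
So 1 − D = 0.88457, i.e. 0.885 to 3 decimal places.

0.885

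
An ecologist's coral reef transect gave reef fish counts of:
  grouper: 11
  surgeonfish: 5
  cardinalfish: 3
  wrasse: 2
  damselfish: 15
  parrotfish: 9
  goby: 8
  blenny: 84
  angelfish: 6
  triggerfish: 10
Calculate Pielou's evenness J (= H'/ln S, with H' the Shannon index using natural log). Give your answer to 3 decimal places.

Total N = 11+5+3+2+15+9+8+84+6+10 = 153, so the proportions are 0.0719, 0.03268, 0.01961, 0.01307, 0.09804, 0.05882, 0.05229, 0.54902, 0.03922, 0.06536 (working shown to 5 dp, full precision carried).
H' = −Σ pᵢ ln pᵢ = −((-0.18927) + (-0.11180) + (-0.07709) + (-0.05670) + (-0.22769) + (-0.16666) + (-0.15430) + (-0.32920) + (-0.12701) + (-0.17829)) = 1.61800.
With S = 10 species, ln S = 2.30259, so J = 1.61800/2.30259 = 0.70269, i.e. 0.703 to 3 decimal places.

0.703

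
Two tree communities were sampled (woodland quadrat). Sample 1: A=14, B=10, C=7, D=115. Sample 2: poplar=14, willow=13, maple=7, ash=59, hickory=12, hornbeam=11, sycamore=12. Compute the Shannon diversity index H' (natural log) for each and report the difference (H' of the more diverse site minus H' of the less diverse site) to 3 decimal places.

Sample 1: N=146, proportions 0.09589, 0.06849, 0.04795, 0.78767, giving H' = 0.74209 (working shown to 5 dp, full precision carried).
Sample 2: N=128, proportions 0.10938, 0.10156, 0.05469, 0.46094, 0.09375, 0.08594, 0.09375, giving H' = 1.64498.
Difference = |0.74209 − 1.64498| = 0.90289, i.e. 0.903 to 3 decimal places.

0.903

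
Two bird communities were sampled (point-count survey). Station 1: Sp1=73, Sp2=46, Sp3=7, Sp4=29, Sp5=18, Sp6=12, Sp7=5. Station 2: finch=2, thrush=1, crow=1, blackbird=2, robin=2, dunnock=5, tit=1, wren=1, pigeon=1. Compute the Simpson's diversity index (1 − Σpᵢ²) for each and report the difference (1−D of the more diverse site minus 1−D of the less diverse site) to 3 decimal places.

0.080

Station 1: N=190, proportions 0.38421, 0.24211, 0.03684, 0.15263, 0.09474, 0.06316, 0.02632, giving 1−D = 0.75546 (working shown to 5 dp, full precision carried).
Station 2: N=16, proportions 0.125, 0.0625, 0.0625, 0.125, 0.125, 0.3125, 0.0625, 0.0625, 0.0625, giving 1−D = 0.83594.
Difference = |0.75546 − 0.83594| = 0.08048, i.e. 0.080 to 3 decimal places.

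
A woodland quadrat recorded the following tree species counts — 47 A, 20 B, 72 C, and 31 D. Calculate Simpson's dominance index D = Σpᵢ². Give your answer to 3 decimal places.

Total N = 47+20+72+31 = 170, so the proportions are 0.27647, 0.11765, 0.42353, 0.18235 (working shown to 5 dp, full precision carried).
D = 0.27647² + 0.11765² + 0.42353² + 0.18235² = 0.07644 + 0.01384 + 0.17938 + 0.03325 = 0.30291.
To 3 decimal places, D = 0.303.

0.303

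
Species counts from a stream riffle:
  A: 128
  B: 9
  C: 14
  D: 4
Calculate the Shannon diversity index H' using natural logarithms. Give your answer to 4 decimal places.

Total N = 128+9+14+4 = 155, so the proportions are 0.825806, 0.058065, 0.090323, 0.025806 (working shown to 6 dp, full precision carried).
Each pᵢ ln pᵢ term: 0.825806×(-0.191395)=-0.158055, 0.058065×(-2.846201)=-0.165263, 0.090323×(-2.404368)=-0.217169, 0.025806×(-3.657131)=-0.094378.
Sum = -0.634865, so H' = 0.6349.

0.6349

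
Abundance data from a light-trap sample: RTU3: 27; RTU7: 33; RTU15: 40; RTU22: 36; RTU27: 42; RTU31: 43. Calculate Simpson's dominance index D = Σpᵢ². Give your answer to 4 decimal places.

Total N = 27+33+40+36+42+43 = 221, so the proportions are 0.122172, 0.149321, 0.180995, 0.162896, 0.190045, 0.19457 (working shown to 6 dp, full precision carried).
D = 0.122172² + 0.149321² + 0.180995² + 0.162896² + 0.190045² + 0.19457² = 0.014926 + 0.022297 + 0.032759 + 0.026535 + 0.036117 + 0.037858 = 0.170492.
To 4 decimal places, D = 0.1705.

0.1705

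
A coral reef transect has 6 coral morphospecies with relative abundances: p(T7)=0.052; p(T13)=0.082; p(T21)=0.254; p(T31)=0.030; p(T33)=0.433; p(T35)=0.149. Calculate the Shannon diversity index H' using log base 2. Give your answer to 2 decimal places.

Each pᵢ log₂ pᵢ term (working shown to 4 dp, full precision carried): 0.052×(-4.2653)=-0.2218, 0.082×(-3.6082)=-0.2959, 0.254×(-1.9771)=-0.5022, 0.03×(-5.0589)=-0.1518, 0.433×(-1.2076)=-0.5229, 0.149×(-2.7466)=-0.4092.
Sum = -2.1037, so H' = 2.10.

2.10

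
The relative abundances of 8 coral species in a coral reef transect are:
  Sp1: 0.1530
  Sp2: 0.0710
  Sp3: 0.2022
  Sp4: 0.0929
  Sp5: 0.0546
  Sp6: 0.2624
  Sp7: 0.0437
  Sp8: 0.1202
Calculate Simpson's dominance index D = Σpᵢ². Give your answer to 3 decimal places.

0.166

D = 0.153² + 0.071² + 0.2022² + 0.0929² + 0.0546² + 0.2624² + 0.0437² + 0.1202² = 0.02341 + 0.00504 + 0.04088 + 0.00863 + 0.00298 + 0.06885 + 0.00191 + 0.01445 = 0.16616 (working shown to 5 dp, full precision carried).
To 3 decimal places, D = 0.166.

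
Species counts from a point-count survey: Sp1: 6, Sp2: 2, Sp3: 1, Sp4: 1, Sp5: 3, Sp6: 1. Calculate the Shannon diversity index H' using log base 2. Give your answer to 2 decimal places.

Total N = 6+2+1+1+3+1 = 14, so the proportions are 0.4286, 0.1429, 0.0714, 0.0714, 0.2143, 0.0714 (working shown to 4 dp, full precision carried).
Each pᵢ log₂ pᵢ term: 0.4286×(-1.2224)=-0.5239, 0.1429×(-2.8074)=-0.4011, 0.0714×(-3.8074)=-0.2720, 0.0714×(-3.8074)=-0.2720, 0.2143×(-2.2224)=-0.4762, 0.0714×(-3.8074)=-0.2720.
Sum = -2.2170, so H' = 2.22.

2.22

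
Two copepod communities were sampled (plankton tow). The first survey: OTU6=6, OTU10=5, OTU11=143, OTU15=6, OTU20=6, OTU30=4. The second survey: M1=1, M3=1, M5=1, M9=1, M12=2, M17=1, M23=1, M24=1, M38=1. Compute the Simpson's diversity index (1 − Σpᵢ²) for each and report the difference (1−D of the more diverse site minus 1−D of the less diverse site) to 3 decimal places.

The first survey: N=170, proportions 0.03529, 0.02941, 0.84118, 0.03529, 0.03529, 0.02353, giving 1−D = 0.28727 (working shown to 5 dp, full precision carried).
The second survey: N=10, proportions 0.1, 0.1, 0.1, 0.1, 0.2, 0.1, 0.1, 0.1, 0.1, giving 1−D = 0.88000.
Difference = |0.28727 − 0.88000| = 0.59273, i.e. 0.593 to 3 decimal places.

0.593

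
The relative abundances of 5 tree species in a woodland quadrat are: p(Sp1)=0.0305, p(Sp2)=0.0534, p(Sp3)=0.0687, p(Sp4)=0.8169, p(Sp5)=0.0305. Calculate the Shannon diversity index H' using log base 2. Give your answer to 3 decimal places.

Each pᵢ log₂ pᵢ term (working shown to 5 dp, full precision carried): 0.0305×(-5.03505)=-0.15357, 0.0534×(-4.22702)=-0.22572, 0.0687×(-3.86355)=-0.26543, 0.8169×(-0.29177)=-0.23835, 0.0305×(-5.03505)=-0.15357.
Sum = -1.03663, so H' = 1.037.

1.037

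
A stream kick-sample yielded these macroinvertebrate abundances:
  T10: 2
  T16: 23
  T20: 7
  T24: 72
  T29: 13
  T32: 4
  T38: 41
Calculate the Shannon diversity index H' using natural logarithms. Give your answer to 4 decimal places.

1.4691

Total N = 2+23+7+72+13+4+41 = 162, so the proportions are 0.012346, 0.141975, 0.04321, 0.444444, 0.080247, 0.024691, 0.253086 (working shown to 6 dp, full precision carried).
Each pᵢ ln pᵢ term: 0.012346×(-4.394449)=-0.054252, 0.141975×(-1.952102)=-0.277150, 0.04321×(-3.141686)=-0.135752, 0.444444×(-0.810930)=-0.360413, 0.080247×(-2.522647)=-0.202435, 0.024691×(-3.701302)=-0.091390, 0.253086×(-1.374024)=-0.347747.
Sum = -1.469140, so H' = 1.4691.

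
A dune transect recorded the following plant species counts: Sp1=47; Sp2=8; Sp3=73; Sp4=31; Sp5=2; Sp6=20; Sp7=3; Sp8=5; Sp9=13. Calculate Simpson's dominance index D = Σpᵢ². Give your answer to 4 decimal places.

0.2247

Total N = 47+8+73+31+2+20+3+5+13 = 202, so the proportions are 0.232673, 0.039604, 0.361386, 0.153465, 0.009901, 0.09901, 0.014851, 0.024752, 0.064356 (working shown to 6 dp, full precision carried).
D = 0.232673² + 0.039604² + 0.361386² + 0.153465² + 0.009901² + 0.09901² + 0.014851² + 0.024752² + 0.064356² = 0.054137 + 0.001568 + 0.130600 + 0.023552 + 0.000098 + 0.009803 + 0.000221 + 0.000613 + 0.004142 = 0.224733.
To 4 decimal places, D = 0.2247.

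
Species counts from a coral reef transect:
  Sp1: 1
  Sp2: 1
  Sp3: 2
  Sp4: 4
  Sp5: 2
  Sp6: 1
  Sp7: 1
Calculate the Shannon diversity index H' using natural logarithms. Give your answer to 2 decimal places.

1.79

Total N = 1+1+2+4+2+1+1 = 12, so the proportions are 0.0833, 0.0833, 0.1667, 0.3333, 0.1667, 0.0833, 0.0833 (working shown to 4 dp, full precision carried).
Each pᵢ ln pᵢ term: 0.0833×(-2.4849)=-0.2071, 0.0833×(-2.4849)=-0.2071, 0.1667×(-1.7918)=-0.2986, 0.3333×(-1.0986)=-0.3662, 0.1667×(-1.7918)=-0.2986, 0.0833×(-2.4849)=-0.2071, 0.0833×(-2.4849)=-0.2071.
Sum = -1.7918, so H' = 1.79.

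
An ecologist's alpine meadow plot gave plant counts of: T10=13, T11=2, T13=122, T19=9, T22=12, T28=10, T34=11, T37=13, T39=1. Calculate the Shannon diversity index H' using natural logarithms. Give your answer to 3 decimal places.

1.360

Total N = 13+2+122+9+12+10+11+13+1 = 193, so the proportions are 0.06736, 0.01036, 0.63212, 0.04663, 0.06218, 0.05181, 0.05699, 0.06736, 0.00518 (working shown to 5 dp, full precision carried).
Each pᵢ ln pᵢ term: 0.06736×(-2.69774)=-0.18171, 0.01036×(-4.56954)=-0.04735, 0.63212×(-0.45867)=-0.28994, 0.04663×(-3.06547)=-0.14295, 0.06218×(-2.77778)=-0.17271, 0.05181×(-2.96011)=-0.15337, 0.05699×(-2.86479)=-0.16328, 0.06736×(-2.69774)=-0.18171, 0.00518×(-5.26269)=-0.02727.
Sum = -1.36030, so H' = 1.360.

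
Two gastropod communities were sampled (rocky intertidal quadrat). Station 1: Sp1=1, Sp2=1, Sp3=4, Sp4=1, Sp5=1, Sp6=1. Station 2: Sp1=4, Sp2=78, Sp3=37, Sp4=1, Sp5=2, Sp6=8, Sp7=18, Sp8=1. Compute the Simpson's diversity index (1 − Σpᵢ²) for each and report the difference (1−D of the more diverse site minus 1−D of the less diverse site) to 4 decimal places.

0.0949

Station 1: N=9, proportions 0.111111, 0.111111, 0.444444, 0.111111, 0.111111, 0.111111, giving 1−D = 0.740741 (working shown to 6 dp, full precision carried).
Station 2: N=149, proportions 0.026846, 0.52349, 0.248322, 0.006711, 0.013423, 0.053691, 0.120805, 0.006711, giving 1−D = 0.645827.
Difference = |0.740741 − 0.645827| = 0.094914, i.e. 0.0949 to 4 decimal places.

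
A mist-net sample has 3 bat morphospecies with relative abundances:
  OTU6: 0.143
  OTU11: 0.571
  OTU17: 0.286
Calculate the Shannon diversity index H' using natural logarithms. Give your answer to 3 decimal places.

Each pᵢ ln pᵢ term (working shown to 5 dp, full precision carried): 0.143×(-1.94491)=-0.27812, 0.571×(-0.56037)=-0.31997, 0.286×(-1.25176)=-0.35800.
Sum = -0.95610, so H' = 0.956.

0.956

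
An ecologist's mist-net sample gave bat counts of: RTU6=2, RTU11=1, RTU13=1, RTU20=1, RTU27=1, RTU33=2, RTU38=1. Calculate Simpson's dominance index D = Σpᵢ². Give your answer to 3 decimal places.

0.160

Total N = 2+1+1+1+1+2+1 = 9, so the proportions are 0.222222, 0.111111, 0.111111, 0.111111, 0.111111, 0.222222, 0.111111 (working shown to 6 dp, full precision carried).
D = 0.222222² + 0.111111² + 0.111111² + 0.111111² + 0.111111² + 0.222222² + 0.111111² = 0.049383 + 0.012346 + 0.012346 + 0.012346 + 0.012346 + 0.049383 + 0.012346 = 0.160494.
To 3 decimal places, D = 0.160.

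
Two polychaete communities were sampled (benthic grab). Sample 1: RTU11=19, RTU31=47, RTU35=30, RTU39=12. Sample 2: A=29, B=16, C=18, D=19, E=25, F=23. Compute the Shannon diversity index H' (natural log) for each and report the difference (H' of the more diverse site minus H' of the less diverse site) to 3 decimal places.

0.503

Sample 1: N=108, proportions 0.17593, 0.43519, 0.27778, 0.11111, giving H' = 1.26772 (working shown to 5 dp, full precision carried).
Sample 2: N=130, proportions 0.22308, 0.12308, 0.13846, 0.14615, 0.19231, 0.17692, giving H' = 1.77082.
Difference = |1.26772 − 1.77082| = 0.50310, i.e. 0.503 to 3 decimal places.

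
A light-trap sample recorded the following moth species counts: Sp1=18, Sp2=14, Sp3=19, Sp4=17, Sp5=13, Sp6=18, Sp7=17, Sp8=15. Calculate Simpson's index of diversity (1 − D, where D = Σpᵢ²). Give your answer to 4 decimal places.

Total N = 18+14+19+17+13+18+17+15 = 131, so the proportions are 0.137405, 0.10687, 0.145038, 0.129771, 0.099237, 0.137405, 0.129771, 0.114504 (working shown to 6 dp, full precision carried).
D = 0.137405² + 0.10687² + 0.145038² + 0.129771² + 0.099237² + 0.137405² + 0.129771² + 0.114504² = 0.018880 + 0.011421 + 0.021036 + 0.016841 + 0.009848 + 0.018880 + 0.016841 + 0.013111 = 0.126857.
So 1 − D = 0.873143, i.e. 0.8731 to 4 decimal places.

0.8731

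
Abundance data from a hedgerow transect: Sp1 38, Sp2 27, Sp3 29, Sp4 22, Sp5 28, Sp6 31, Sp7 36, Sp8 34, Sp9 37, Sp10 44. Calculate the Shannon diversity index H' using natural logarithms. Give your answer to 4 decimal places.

2.2849

Total N = 38+27+29+22+28+31+36+34+37+44 = 326, so the proportions are 0.116564, 0.082822, 0.088957, 0.067485, 0.08589, 0.095092, 0.110429, 0.104294, 0.113497, 0.134969 (working shown to 6 dp, full precision carried).
Each pᵢ ln pᵢ term: 0.116564×(-2.149311)=-0.250533, 0.082822×(-2.491061)=-0.206315, 0.088957×(-2.419602)=-0.215241, 0.067485×(-2.695855)=-0.181929, 0.08589×(-2.454693)=-0.210833, 0.095092×(-2.352910)=-0.223743, 0.110429×(-2.203378)=-0.243318, 0.104294×(-2.260537)=-0.235762, 0.113497×(-2.175979)=-0.246967, 0.134969×(-2.002708)=-0.270304.
Sum = -2.284944, so H' = 2.2849.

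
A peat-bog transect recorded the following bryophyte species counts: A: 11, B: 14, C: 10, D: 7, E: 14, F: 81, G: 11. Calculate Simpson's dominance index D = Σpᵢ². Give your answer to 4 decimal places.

0.3353

Total N = 11+14+10+7+14+81+11 = 148, so the proportions are 0.074324, 0.094595, 0.067568, 0.047297, 0.094595, 0.547297, 0.074324 (working shown to 6 dp, full precision carried).
D = 0.074324² + 0.094595² + 0.067568² + 0.047297² + 0.094595² + 0.547297² + 0.074324² = 0.005524 + 0.008948 + 0.004565 + 0.002237 + 0.008948 + 0.299534 + 0.005524 = 0.335281.
To 4 decimal places, D = 0.3353.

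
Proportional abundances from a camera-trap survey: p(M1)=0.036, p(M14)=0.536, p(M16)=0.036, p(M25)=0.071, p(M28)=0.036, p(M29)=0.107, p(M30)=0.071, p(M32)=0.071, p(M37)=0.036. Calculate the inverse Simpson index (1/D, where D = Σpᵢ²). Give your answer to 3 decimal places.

3.134

D = 0.036² + 0.536² + 0.036² + 0.071² + 0.036² + 0.107² + 0.071² + 0.071² + 0.036² = 0.001296 + 0.287296 + 0.001296 + 0.005041 + 0.001296 + 0.011449 + 0.005041 + 0.005041 + 0.001296 = 0.319052 (working shown to 6 dp, full precision carried).
So 1/D = 3.13429, i.e. 3.134 to 3 decimal places.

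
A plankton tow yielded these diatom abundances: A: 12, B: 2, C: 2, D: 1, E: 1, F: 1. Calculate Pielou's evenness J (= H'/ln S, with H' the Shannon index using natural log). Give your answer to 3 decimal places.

Total N = 12+2+2+1+1+1 = 19, so the proportions are 0.63158, 0.10526, 0.10526, 0.05263, 0.05263, 0.05263 (working shown to 5 dp, full precision carried).
H' = −Σ pᵢ ln pᵢ = −((-0.29023) + (-0.23698) + (-0.23698) + (-0.15497) + (-0.15497) + (-0.15497)) = 1.22910.
With S = 6 species, ln S = 1.79176, so J = 1.22910/1.79176 = 0.68597, i.e. 0.686 to 3 decimal places.

0.686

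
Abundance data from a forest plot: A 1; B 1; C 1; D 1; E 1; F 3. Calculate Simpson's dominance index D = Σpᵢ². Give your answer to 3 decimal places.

0.219

Total N = 1+1+1+1+1+3 = 8, so the proportions are 0.125, 0.125, 0.125, 0.125, 0.125, 0.375 (working shown to 5 dp, full precision carried).
D = 0.125² + 0.125² + 0.125² + 0.125² + 0.125² + 0.375² = 0.01562 + 0.01562 + 0.01562 + 0.01562 + 0.01562 + 0.14062 = 0.21875.
To 3 decimal places, D = 0.219.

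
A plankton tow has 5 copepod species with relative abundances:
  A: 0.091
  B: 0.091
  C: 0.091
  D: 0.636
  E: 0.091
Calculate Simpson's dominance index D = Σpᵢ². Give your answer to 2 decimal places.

D = 0.091² + 0.091² + 0.091² + 0.636² + 0.091² = 0.0083 + 0.0083 + 0.0083 + 0.4045 + 0.0083 = 0.4376 (working shown to 4 dp, full precision carried).
To 2 decimal places, D = 0.44.

0.44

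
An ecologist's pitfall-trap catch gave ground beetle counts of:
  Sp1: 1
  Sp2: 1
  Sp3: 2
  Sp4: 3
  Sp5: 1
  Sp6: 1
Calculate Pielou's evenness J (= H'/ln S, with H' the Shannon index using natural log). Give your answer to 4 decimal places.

Total N = 1+1+2+3+1+1 = 9, so the proportions are 0.111111, 0.111111, 0.222222, 0.333333, 0.111111, 0.111111 (working shown to 6 dp, full precision carried).
H' = −Σ pᵢ ln pᵢ = −((-0.244136) + (-0.244136) + (-0.334239) + (-0.366204) + (-0.244136) + (-0.244136)) = 1.676988.
With S = 6 species, ln S = 1.791759, so J = 1.676988/1.791759 = 0.935945, i.e. 0.9359 to 4 decimal places.

0.9359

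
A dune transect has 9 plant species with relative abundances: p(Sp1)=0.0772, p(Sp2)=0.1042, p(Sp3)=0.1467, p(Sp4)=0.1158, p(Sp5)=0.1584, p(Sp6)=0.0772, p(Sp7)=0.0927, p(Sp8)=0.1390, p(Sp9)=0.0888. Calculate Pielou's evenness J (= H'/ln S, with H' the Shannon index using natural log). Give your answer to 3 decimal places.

H' = −Σ pᵢ ln pᵢ = −((-0.19774) + (-0.23564) + (-0.28157) + (-0.24965) + (-0.29187) + (-0.19774) + (-0.22048) + (-0.27429) + (-0.21502)) = 2.16399 (working shown to 5 dp, full precision carried).
With S = 9 species, ln S = 2.19722, so J = 2.16399/2.19722 = 0.98488, i.e. 0.985 to 3 decimal places.

0.985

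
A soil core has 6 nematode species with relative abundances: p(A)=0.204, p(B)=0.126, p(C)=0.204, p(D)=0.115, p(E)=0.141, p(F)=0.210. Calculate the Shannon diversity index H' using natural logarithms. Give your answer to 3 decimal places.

1.762

Each pᵢ ln pᵢ term (working shown to 5 dp, full precision carried): 0.204×(-1.58964)=-0.32429, 0.126×(-2.07147)=-0.26101, 0.204×(-1.58964)=-0.32429, 0.115×(-2.16282)=-0.24872, 0.141×(-1.95900)=-0.27622, 0.21×(-1.56065)=-0.32774.
Sum = -1.76226, so H' = 1.762.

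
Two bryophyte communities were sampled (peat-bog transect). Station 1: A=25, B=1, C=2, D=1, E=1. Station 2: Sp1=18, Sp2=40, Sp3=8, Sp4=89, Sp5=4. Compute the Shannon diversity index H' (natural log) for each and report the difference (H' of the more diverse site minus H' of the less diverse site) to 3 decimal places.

0.489

Station 1: N=30, proportions 0.83333, 0.03333, 0.06667, 0.03333, 0.03333, giving H' = 0.67259 (working shown to 5 dp, full precision carried).
Station 2: N=159, proportions 0.11321, 0.25157, 0.05031, 0.55975, 0.02516, giving H' = 1.16166.
Difference = |0.67259 − 1.16166| = 0.48907, i.e. 0.489 to 3 decimal places.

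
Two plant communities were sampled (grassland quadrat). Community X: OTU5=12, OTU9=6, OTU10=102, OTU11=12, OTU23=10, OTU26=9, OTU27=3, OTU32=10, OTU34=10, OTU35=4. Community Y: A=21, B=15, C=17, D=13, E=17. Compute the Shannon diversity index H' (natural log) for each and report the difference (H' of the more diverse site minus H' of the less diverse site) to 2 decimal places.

Community X: N=178, proportions 0.0674, 0.0337, 0.573, 0.0674, 0.0562, 0.0506, 0.0169, 0.0562, 0.0562, 0.0225, giving H' = 1.5872 (working shown to 4 dp, full precision carried).
Community Y: N=83, proportions 0.253, 0.1807, 0.2048, 0.1566, 0.2048, giving H' = 1.5968.
Difference = |1.5872 − 1.5968| = 0.0096, i.e. 0.01 to 2 decimal places.

0.01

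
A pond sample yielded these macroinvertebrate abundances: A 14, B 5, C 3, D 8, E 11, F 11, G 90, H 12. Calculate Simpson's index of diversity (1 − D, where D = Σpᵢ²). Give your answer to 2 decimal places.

Total N = 14+5+3+8+11+11+90+12 = 154, so the proportions are 0.0909, 0.0325, 0.0195, 0.0519, 0.0714, 0.0714, 0.5844, 0.0779 (working shown to 4 dp, full precision carried).
D = 0.0909² + 0.0325² + 0.0195² + 0.0519² + 0.0714² + 0.0714² + 0.5844² + 0.0779² = 0.0083 + 0.0011 + 0.0004 + 0.0027 + 0.0051 + 0.0051 + 0.3415 + 0.0061 = 0.3702.
So 1 − D = 0.6298, i.e. 0.63 to 2 decimal places.

0.63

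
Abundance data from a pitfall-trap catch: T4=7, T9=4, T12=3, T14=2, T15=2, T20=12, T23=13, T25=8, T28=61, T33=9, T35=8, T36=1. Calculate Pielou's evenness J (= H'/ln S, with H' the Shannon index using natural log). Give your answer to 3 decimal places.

Total N = 7+4+3+2+2+12+13+8+61+9+8+1 = 130, so the proportions are 0.05385, 0.03077, 0.02308, 0.01538, 0.01538, 0.09231, 0.1, 0.06154, 0.46923, 0.06923, 0.06154, 0.00769 (working shown to 5 dp, full precision carried).
H' = −Σ pᵢ ln pᵢ = −((-0.15732) + (-0.10712) + (-0.08698) + (-0.06422) + (-0.06422) + (-0.21993) + (-0.23026) + (-0.17157) + (-0.35505) + (-0.18487) + (-0.17157) + (-0.03744)) = 1.85055.
With S = 12 species, ln S = 2.48491, so J = 1.85055/2.48491 = 0.74472, i.e. 0.745 to 3 decimal places.

0.745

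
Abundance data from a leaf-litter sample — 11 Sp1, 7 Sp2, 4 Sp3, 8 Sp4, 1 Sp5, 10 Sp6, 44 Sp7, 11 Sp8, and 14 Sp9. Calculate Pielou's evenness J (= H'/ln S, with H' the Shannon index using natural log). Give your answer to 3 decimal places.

0.836

Total N = 11+7+4+8+1+10+44+11+14 = 110, so the proportions are 0.1, 0.06364, 0.03636, 0.07273, 0.00909, 0.09091, 0.4, 0.1, 0.12727 (working shown to 5 dp, full precision carried).
H' = −Σ pᵢ ln pᵢ = −((-0.23026) + (-0.17529) + (-0.12052) + (-0.19062) + (-0.04273) + (-0.21799) + (-0.36652) + (-0.23026) + (-0.26236)) = 1.83655.
With S = 9 species, ln S = 2.19722, so J = 1.83655/2.19722 = 0.83585, i.e. 0.836 to 3 decimal places.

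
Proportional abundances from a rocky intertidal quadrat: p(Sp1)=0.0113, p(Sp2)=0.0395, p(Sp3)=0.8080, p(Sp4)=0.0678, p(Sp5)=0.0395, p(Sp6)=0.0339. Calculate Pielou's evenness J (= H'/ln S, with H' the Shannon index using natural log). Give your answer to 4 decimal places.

0.4328

H' = −Σ pᵢ ln pᵢ = −((-0.050657) + (-0.127642) + (-0.172260) + (-0.182463) + (-0.127642) + (-0.114729)) = 0.775394 (working shown to 6 dp, full precision carried).
With S = 6 species, ln S = 1.791759, so J = 0.775394/1.791759 = 0.432756, i.e. 0.4328 to 4 decimal places.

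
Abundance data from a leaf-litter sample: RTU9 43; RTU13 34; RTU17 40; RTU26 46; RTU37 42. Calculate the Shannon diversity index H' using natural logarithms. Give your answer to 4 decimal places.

Total N = 43+34+40+46+42 = 205, so the proportions are 0.209756, 0.165854, 0.195122, 0.22439, 0.204878 (working shown to 6 dp, full precision carried).
Each pᵢ ln pᵢ term: 0.209756×(-1.561810)=-0.327599, 0.165854×(-1.796649)=-0.297981, 0.195122×(-1.634131)=-0.318855, 0.22439×(-1.494369)=-0.335322, 0.204878×(-1.585340)=-0.324801.
Sum = -1.604558, so H' = 1.6046.

1.6046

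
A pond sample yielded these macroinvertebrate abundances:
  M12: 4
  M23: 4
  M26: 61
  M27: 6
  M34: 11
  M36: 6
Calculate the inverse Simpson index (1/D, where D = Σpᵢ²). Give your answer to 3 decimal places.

Total N = 4+4+61+6+11+6 = 92, so the proportions are 0.043478, 0.043478, 0.663043, 0.065217, 0.119565, 0.065217 (working shown to 6 dp, full precision carried).
D = 0.043478² + 0.043478² + 0.663043² + 0.065217² + 0.119565² + 0.065217² = 0.001890 + 0.001890 + 0.439627 + 0.004253 + 0.014296 + 0.004253 = 0.466210.
So 1/D = 2.14496, i.e. 2.145 to 3 decimal places.

2.145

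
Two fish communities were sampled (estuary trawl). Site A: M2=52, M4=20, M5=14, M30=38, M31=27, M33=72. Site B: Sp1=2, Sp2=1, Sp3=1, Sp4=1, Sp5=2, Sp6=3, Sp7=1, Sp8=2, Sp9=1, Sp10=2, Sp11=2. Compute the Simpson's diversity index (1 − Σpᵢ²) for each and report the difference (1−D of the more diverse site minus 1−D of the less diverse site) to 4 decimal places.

Site A: N=223, proportions 0.2331839, 0.0896861, 0.0627803, 0.1704036, 0.1210762, 0.32287, giving 1−D = 0.7856985 (working shown to 7 dp, full precision carried).
Site B: N=18, proportions 0.1111111, 0.0555556, 0.0555556, 0.0555556, 0.1111111, 0.1666667, 0.0555556, 0.1111111, 0.0555556, 0.1111111, 0.1111111, giving 1−D = 0.8950617.
Difference = |0.7856985 − 0.8950617| = 0.1093632, i.e. 0.1094 to 4 decimal places.

0.1094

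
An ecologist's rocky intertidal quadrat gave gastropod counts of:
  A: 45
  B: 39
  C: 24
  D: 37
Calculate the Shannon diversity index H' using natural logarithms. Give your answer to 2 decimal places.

Total N = 45+39+24+37 = 145, so the proportions are 0.3103, 0.269, 0.1655, 0.2552 (working shown to 4 dp, full precision carried).
Each pᵢ ln pᵢ term: 0.3103×(-1.1701)=-0.3631, 0.269×(-1.3132)=-0.3532, 0.1655×(-1.7987)=-0.2977, 0.2552×(-1.3658)=-0.3485.
Sum = -1.3626, so H' = 1.36.

1.36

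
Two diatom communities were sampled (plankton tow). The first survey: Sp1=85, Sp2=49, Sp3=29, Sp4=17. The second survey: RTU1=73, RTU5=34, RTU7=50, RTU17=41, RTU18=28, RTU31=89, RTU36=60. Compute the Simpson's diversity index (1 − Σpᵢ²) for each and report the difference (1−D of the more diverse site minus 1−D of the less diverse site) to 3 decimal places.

0.169

The first survey: N=180, proportions 0.47222, 0.27222, 0.16111, 0.09444, giving 1−D = 0.66802 (working shown to 5 dp, full precision carried).
The second survey: N=375, proportions 0.19467, 0.09067, 0.13333, 0.10933, 0.07467, 0.23733, 0.16, giving 1−D = 0.83665.
Difference = |0.66802 − 0.83665| = 0.16863, i.e. 0.169 to 3 decimal places.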